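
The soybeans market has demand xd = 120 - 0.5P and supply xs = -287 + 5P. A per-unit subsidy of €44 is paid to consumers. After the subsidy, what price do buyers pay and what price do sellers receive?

Buyers pay €34; sellers receive €78

Pre-subsidy: 120 - 0.5P = -287 + 5P gives P* = 74, x* = 83.
With the rebate, buyers effectively pay Pb = Ps − 44, where Ps is the price sellers receive.
Demand in terms of Ps becomes xd = 120 − 0.5(Ps − 44) = 142 - 0.5Ps. Setting this equal to supply: 142 - 0.5Ps = -287 + 5Ps, so Ps = 78.
Buyers pay Pb = 78 − 44 = 34; x' = -287 + 5·78 = 103.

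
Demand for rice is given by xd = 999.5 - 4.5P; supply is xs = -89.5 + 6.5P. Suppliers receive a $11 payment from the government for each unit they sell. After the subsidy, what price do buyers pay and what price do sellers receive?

Buyers pay $92.5; sellers receive $103.5

Pre-subsidy: 999.5 - 4.5P = -89.5 + 6.5P gives P* = 99, x* = 554.
With the subsidy, sellers receive Ps = Pb + 11 for each unit, where Pb is the price buyers pay.
Supply in terms of Pb becomes xs = -89.5 + 6.5(Pb + 11) = -18 + 6.5Pb. Setting this equal to demand: 999.5 - 4.5Pb = -18 + 6.5Pb, so Pb = 92.5.
Sellers receive Ps = 92.5 + 11 = 103.5; x' = 999.5 − 4.5·92.5 = 583.25.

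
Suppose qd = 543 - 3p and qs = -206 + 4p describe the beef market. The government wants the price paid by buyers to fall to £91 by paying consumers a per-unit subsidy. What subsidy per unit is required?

At a buyer price of 91, quantity demanded is 543 − 3·91 = 270.
Sellers supply 270 only when they receive ps with -206 + 4·ps = 270, i.e. ps = 119.
s = ps − pb = 119 − 91 = 28.

Required subsidy s = £28 per unit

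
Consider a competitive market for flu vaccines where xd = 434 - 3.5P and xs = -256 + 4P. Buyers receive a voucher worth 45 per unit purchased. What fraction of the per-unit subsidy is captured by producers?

Producer share = 7/15

Pre-subsidy: 434 - 3.5P = -256 + 4P gives P* = 92, x* = 112.
With the rebate, buyers effectively pay Pb = Ps − 45, where Ps is the price sellers receive.
Demand in terms of Ps becomes xd = 434 − 3.5(Ps − 45) = 591.5 - 3.5Ps. Setting this equal to supply: 591.5 - 3.5Ps = -256 + 4Ps, so Ps = 113.
Buyers pay Pb = 113 − 45 = 68; x' = -256 + 4·113 = 196.
Buyers' price falls by P* − Pb = 92 − 68 = 24; sellers' price rises by Ps − P* = 113 − 92 = 21.
So producers capture 21/45 = 7/15 of each unit of subsidy.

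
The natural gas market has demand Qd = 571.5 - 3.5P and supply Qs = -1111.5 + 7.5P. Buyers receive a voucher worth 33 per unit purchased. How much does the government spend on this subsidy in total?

Pre-subsidy: 571.5 - 3.5P = -1111.5 + 7.5P gives P* = 153, Q* = 36.
With the rebate, buyers effectively pay Pb = Ps − 33, where Ps is the price sellers receive.
Demand in terms of Ps becomes Qd = 571.5 − 3.5(Ps − 33) = 687 - 3.5Ps. Setting this equal to supply: 687 - 3.5Ps = -1111.5 + 7.5Ps, so Ps = 163.5.
Buyers pay Pb = 163.5 − 33 = 130.5; Q' = -1111.5 + 7.5·163.5 = 114.75.
Government outlay = subsidy × quantity = 33 × 114.75 = 3786.75.

Government cost = 3786.75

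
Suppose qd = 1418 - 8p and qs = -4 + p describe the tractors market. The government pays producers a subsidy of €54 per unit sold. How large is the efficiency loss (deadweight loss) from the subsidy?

Pre-subsidy: 1418 - 8p = -4 + p gives p* = 158, q* = 154.
With the subsidy, sellers receive ps = pb + 54 for each unit, where pb is the price buyers pay.
Supply in terms of pb becomes qs = -4 + 1(pb + 54) = 50 + pb. Setting this equal to demand: 1418 - 8pb = 50 + pb, so pb = 152.
Sellers receive ps = 152 + 54 = 206; q' = 1418 − 8·152 = 202.
The subsidy expands output by 202 − 154 = 48 past the efficient level; on those units the gap between marginal cost and willingness to pay runs from 0 up to 54.
DWL = ½ × 54 × 48 = 1296.

Deadweight loss = €1296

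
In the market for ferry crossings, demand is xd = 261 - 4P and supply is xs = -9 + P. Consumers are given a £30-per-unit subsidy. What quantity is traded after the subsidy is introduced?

Pre-subsidy: 261 - 4P = -9 + P gives P* = 54, x* = 45.
With the rebate, buyers effectively pay Pb = Ps − 30, where Ps is the price sellers receive.
Demand in terms of Ps becomes xd = 261 − 4(Ps − 30) = 381 - 4Ps. Setting this equal to supply: 381 - 4Ps = -9 + Ps, so Ps = 78.
Buyers pay Pb = 78 − 30 = 48; x' = -9 + 1·78 = 69.

x' = 69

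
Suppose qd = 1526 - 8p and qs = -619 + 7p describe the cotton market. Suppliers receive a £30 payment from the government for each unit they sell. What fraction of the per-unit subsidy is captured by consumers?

Consumer share = 7/15

Pre-subsidy: 1526 - 8p = -619 + 7p gives p* = 143, q* = 382.
With the subsidy, sellers receive ps = pb + 30 for each unit, where pb is the price buyers pay.
Supply in terms of pb becomes qs = -619 + 7(pb + 30) = -409 + 7pb. Setting this equal to demand: 1526 - 8pb = -409 + 7pb, so pb = 129.
Sellers receive ps = 129 + 30 = 159; q' = 1526 − 8·129 = 494.
Buyers' price falls by p* − pb = 143 − 129 = 14; sellers' price rises by ps − p* = 159 − 143 = 16.
So consumers capture 14/30 = 7/15 of each unit of subsidy.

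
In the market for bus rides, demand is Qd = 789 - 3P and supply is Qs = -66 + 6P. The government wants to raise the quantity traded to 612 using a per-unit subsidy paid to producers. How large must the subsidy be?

Required subsidy s = 54 per unit

At Q = 612, invert demand for the buyer price: Pb = (789 − 612)/3 = 59; invert supply for the seller price: Ps = (612 − (-66))/6 = 113.
The subsidy must fill the gap: s = Ps − Pb = 113 − 59 = 54.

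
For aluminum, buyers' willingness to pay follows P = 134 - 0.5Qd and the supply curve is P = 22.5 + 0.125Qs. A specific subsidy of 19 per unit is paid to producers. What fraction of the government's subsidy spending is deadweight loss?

DWL / government spending = 19/261

Pre-subsidy: 134 - 0.5Q = 22.5 + 0.125Q gives Q* = 178.4 and P* = 44.8.
With the subsidy, sellers receive Ps = Pb + 19 for each unit, where Pb is the price buyers pay.
On the curves, Pb = 134 - 0.5Q and Ps = 22.5 + 0.125Q; the wedge Ps − Pb = 19 gives 22.5 + 0.125Q − (134 - 0.5Q) = 19, so Q' = 208.8.
Then Pb = 134 − 0.5·208.8 = 29.6 and Ps = 22.5 + 0.125·208.8 = 48.6.
ΔCS = ½(178.4 + 208.8)(44.8 − 29.6) = 2942.72; ΔPS = ½(178.4 + 208.8)(48.6 − 44.8) = 735.68.
Government spending = 19 × 208.8 = 3967.2.
DWL = ½ × 19 × (208.8 − 178.4) = 288.8; fraction = 288.8 / 3967.2 = 19/261.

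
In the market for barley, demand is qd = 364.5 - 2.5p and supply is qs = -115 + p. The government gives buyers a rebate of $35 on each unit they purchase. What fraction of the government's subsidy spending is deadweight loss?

Pre-subsidy: 364.5 - 2.5p = -115 + p gives p* = 137, q* = 22.
With the rebate, buyers effectively pay pb = ps − 35, where ps is the price sellers receive.
Demand in terms of ps becomes qd = 364.5 − 2.5(ps − 35) = 452 - 2.5ps. Setting this equal to supply: 452 - 2.5ps = -115 + ps, so ps = 162.
Buyers pay pb = 162 − 35 = 127; q' = -115 + 1·162 = 47.
ΔCS = ½(22 + 47)(137 − 127) = 345; ΔPS = ½(22 + 47)(162 − 137) = 862.5.
Government spending = 35 × 47 = 1645.
DWL = ½ × 35 × (47 − 22) = 437.5; fraction = 437.5 / 1645 = 25/94.

DWL / government spending = 25/94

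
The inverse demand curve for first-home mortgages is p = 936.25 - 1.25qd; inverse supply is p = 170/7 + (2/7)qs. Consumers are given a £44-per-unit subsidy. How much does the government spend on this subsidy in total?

Government cost = 1177748/43

Pre-subsidy: 936.25 - 1.25q = 170/7 + (2/7)q gives q* = 25535/43 and p* = 8340/43.
With the rebate, buyers effectively pay pb = ps − 44, where ps is the price sellers receive.
On the curves, pb = 936.25 - 1.25q and ps = 170/7 + (2/7)q; the wedge ps − pb = 44 gives 170/7 + (2/7)q − (936.25 - 1.25q) = 44, so q' = 26767/43.
Then pb = 936.25 − 1.25·(26767/43) = 6800/43 and ps = 170/7 + (2/7)·(26767/43) = 8692/43.
Government outlay = subsidy × quantity = 44 × 26767/43 = 1177748/43.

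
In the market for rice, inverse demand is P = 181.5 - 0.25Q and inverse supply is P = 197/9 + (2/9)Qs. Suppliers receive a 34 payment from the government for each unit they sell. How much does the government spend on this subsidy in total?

Government cost = 13940

Pre-subsidy: 181.5 - 0.25Q = 197/9 + (2/9)Q gives Q* = 338 and P* = 97.
With the subsidy, sellers receive Ps = Pb + 34 for each unit, where Pb is the price buyers pay.
On the curves, Pb = 181.5 - 0.25Q and Ps = 197/9 + (2/9)Q; the wedge Ps − Pb = 34 gives 197/9 + (2/9)Q − (181.5 - 0.25Q) = 34, so Q' = 410.
Then Pb = 181.5 − 0.25·410 = 79 and Ps = 197/9 + (2/9)·410 = 113.
Government outlay = subsidy × quantity = 34 × 410 = 13940.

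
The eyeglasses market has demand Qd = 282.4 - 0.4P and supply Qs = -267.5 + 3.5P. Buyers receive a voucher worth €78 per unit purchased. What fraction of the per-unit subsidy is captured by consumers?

Consumer share = 35/39

Pre-subsidy: 282.4 - 0.4P = -267.5 + 3.5P gives P* = 141, Q* = 226.
With the rebate, buyers effectively pay Pb = Ps − 78, where Ps is the price sellers receive.
Demand in terms of Ps becomes Qd = 282.4 − 0.4(Ps − 78) = 313.6 - 0.4Ps. Setting this equal to supply: 313.6 - 0.4Ps = -267.5 + 3.5Ps, so Ps = 149.
Buyers pay Pb = 149 − 78 = 71; Q' = -267.5 + 3.5·149 = 254.
Buyers' price falls by P* − Pb = 141 − 71 = 70; sellers' price rises by Ps − P* = 149 − 141 = 8.
So consumers capture 70/78 = 35/39 of each unit of subsidy.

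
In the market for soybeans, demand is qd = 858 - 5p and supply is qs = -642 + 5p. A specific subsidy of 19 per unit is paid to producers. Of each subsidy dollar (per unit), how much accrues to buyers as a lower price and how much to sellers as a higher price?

Pre-subsidy: 858 - 5p = -642 + 5p gives p* = 150, q* = 108.
With the subsidy, sellers receive ps = pb + 19 for each unit, where pb is the price buyers pay.
Supply in terms of pb becomes qs = -642 + 5(pb + 19) = -547 + 5pb. Setting this equal to demand: 858 - 5pb = -547 + 5pb, so pb = 140.5.
Sellers receive ps = 140.5 + 19 = 159.5; q' = 858 − 5·140.5 = 155.5.
Buyers' price falls by p* − pb = 150 − 140.5 = 9.5; sellers' price rises by ps − p* = 159.5 − 150 = 9.5.

Buyers gain 9.5 per unit; sellers gain 9.5 per unit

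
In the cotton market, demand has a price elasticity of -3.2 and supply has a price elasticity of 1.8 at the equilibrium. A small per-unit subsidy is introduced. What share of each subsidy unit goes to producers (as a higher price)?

Producer share = 0.64

For a small subsidy around the equilibrium, the benefit split depends on the relative slopes, which at a point are proportional to the elasticities.
Buyer share = εs/(εs + |εd|) = 1.8/(1.8 + 3.2) = 0.36; seller share = |εd|/(εs + |εd|) = 0.64.
So producers capture 0.64 of the subsidy.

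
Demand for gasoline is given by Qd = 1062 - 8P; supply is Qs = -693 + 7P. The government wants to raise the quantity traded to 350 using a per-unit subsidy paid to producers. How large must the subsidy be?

At Q = 350, invert demand for the buyer price: Pb = (1062 − 350)/8 = 89; invert supply for the seller price: Ps = (350 − (-693))/7 = 149.
The subsidy must fill the gap: s = Ps − Pb = 149 − 89 = 60.

Required subsidy s = 60 per unit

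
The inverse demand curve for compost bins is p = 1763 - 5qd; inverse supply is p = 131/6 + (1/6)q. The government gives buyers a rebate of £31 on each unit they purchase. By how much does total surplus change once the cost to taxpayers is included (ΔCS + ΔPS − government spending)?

Pre-subsidy: 1763 - 5q = 131/6 + (1/6)q gives q* = 337 and p* = 78.
With the rebate, buyers effectively pay pb = ps − 31, where ps is the price sellers receive.
On the curves, pb = 1763 - 5q and ps = 131/6 + (1/6)q; the wedge ps − pb = 31 gives 131/6 + (1/6)q − (1763 - 5q) = 31, so q' = 343.
Then pb = 1763 − 5·343 = 48 and ps = 131/6 + (1/6)·343 = 79.
ΔCS = ½(337 + 343)(78 − 48) = 10200; ΔPS = ½(337 + 343)(79 − 78) = 340.
Government spending = 31 × 343 = 10633.
Net change = 10200 + 340 − 10633 = -93. The loss equals the DWL triangle ½·31·6.

Net change in total surplus = -£93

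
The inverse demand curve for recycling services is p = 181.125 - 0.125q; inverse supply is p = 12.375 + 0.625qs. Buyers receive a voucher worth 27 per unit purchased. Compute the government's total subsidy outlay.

Pre-subsidy: 181.125 - 0.125q = 12.375 + 0.625q gives q* = 225 and p* = 153.
With the rebate, buyers effectively pay pb = ps − 27, where ps is the price sellers receive.
On the curves, pb = 181.125 - 0.125q and ps = 12.375 + 0.625q; the wedge ps − pb = 27 gives 12.375 + 0.625q − (181.125 - 0.125q) = 27, so q' = 261.
Then pb = 181.125 − 0.125·261 = 148.5 and ps = 12.375 + 0.625·261 = 175.5.
Government outlay = subsidy × quantity = 27 × 261 = 7047.

Government cost = 7047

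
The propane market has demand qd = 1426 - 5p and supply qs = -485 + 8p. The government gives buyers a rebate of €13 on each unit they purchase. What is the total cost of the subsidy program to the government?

Government cost = €9503

Pre-subsidy: 1426 - 5p = -485 + 8p gives p* = 147, q* = 691.
With the rebate, buyers effectively pay pb = ps − 13, where ps is the price sellers receive.
Demand in terms of ps becomes qd = 1426 − 5(ps − 13) = 1491 - 5ps. Setting this equal to supply: 1491 - 5ps = -485 + 8ps, so ps = 152.
Buyers pay pb = 152 − 13 = 139; q' = -485 + 8·152 = 731.
Government outlay = subsidy × quantity = 13 × 731 = 9503.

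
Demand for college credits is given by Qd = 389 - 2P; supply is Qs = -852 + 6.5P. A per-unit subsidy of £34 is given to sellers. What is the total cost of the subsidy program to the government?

Government cost = £5066

Pre-subsidy: 389 - 2P = -852 + 6.5P gives P* = 146, Q* = 97.
With the subsidy, sellers receive Ps = Pb + 34 for each unit, where Pb is the price buyers pay.
Supply in terms of Pb becomes Qs = -852 + 6.5(Pb + 34) = -631 + 6.5Pb. Setting this equal to demand: 389 - 2Pb = -631 + 6.5Pb, so Pb = 120.
Sellers receive Ps = 120 + 34 = 154; Q' = 389 − 2·120 = 149.
Government outlay = subsidy × quantity = 34 × 149 = 5066.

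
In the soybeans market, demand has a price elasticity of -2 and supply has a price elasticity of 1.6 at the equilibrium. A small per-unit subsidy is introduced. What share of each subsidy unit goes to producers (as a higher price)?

Producer share = 5/9

For a small subsidy around the equilibrium, the benefit split depends on the relative slopes, which at a point are proportional to the elasticities.
Buyer share = εs/(εs + |εd|) = 1.6/(1.6 + 2) = 4/9; seller share = |εd|/(εs + |εd|) = 5/9.
So producers capture 5/9 of the subsidy.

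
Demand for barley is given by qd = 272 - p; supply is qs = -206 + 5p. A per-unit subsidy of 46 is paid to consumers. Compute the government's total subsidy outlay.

Pre-subsidy: 272 - p = -206 + 5p gives p* = 239/3, q* = 577/3.
With the rebate, buyers effectively pay pb = ps − 46, where ps is the price sellers receive.
Demand in terms of ps becomes qd = 272 − 1(ps − 46) = 318 - ps. Setting this equal to supply: 318 - ps = -206 + 5ps, so ps = 262/3.
Buyers pay pb = 262/3 − 46 = 124/3; q' = -206 + 5·(262/3) = 692/3.
Government outlay = subsidy × quantity = 46 × 692/3 = 31832/3.

Government cost = 31832/3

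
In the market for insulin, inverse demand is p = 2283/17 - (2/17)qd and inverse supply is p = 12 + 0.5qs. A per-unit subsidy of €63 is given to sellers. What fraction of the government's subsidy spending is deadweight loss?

Pre-subsidy: 2283/17 - (2/17)q = 12 + 0.5q gives q* = 198 and p* = 111.
With the subsidy, sellers receive ps = pb + 63 for each unit, where pb is the price buyers pay.
On the curves, pb = 2283/17 - (2/17)q and ps = 12 + 0.5q; the wedge ps − pb = 63 gives 12 + 0.5q − (2283/17 - (2/17)q) = 63, so q' = 300.
Then pb = 2283/17 − (2/17)·300 = 99 and ps = 12 + 0.5·300 = 162.
ΔCS = ½(198 + 300)(111 − 99) = 2988; ΔPS = ½(198 + 300)(162 − 111) = 12699.
Government spending = 63 × 300 = 18900.
DWL = ½ × 63 × (300 − 198) = 3213; fraction = 3213 / 18900 = 0.17.

DWL / government spending = 0.17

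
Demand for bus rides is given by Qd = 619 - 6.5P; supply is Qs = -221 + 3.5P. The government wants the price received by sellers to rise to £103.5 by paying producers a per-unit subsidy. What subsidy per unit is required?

Required subsidy s = £30 per unit

At a seller price of 103.5, quantity supplied is -221 + 3.5·103.5 = 141.25.
Buyers absorb 141.25 only when they pay Pb with 619 − 6.5·Pb = 141.25, i.e. Pb = 73.5.
s = Ps − Pb = 103.5 − 73.5 = 30.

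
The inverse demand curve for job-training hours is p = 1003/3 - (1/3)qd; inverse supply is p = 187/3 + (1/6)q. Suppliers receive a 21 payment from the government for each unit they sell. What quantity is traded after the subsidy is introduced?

q' = 586

Pre-subsidy: 1003/3 - (1/3)q = 187/3 + (1/6)q gives q* = 544 and p* = 153.
With the subsidy, sellers receive ps = pb + 21 for each unit, where pb is the price buyers pay.
On the curves, pb = 1003/3 - (1/3)q and ps = 187/3 + (1/6)q; the wedge ps − pb = 21 gives 187/3 + (1/6)q − (1003/3 - (1/3)q) = 21, so q' = 586.
Then pb = 1003/3 − (1/3)·586 = 139 and ps = 187/3 + (1/6)·586 = 160.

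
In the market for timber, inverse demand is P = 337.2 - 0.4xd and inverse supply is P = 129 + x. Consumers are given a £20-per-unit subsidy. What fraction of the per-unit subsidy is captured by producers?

Producer share = 5/7

Pre-subsidy: 337.2 - 0.4x = 129 + x gives x* = 1041/7 and P* = 1944/7.
With the rebate, buyers effectively pay Pb = Ps − 20, where Ps is the price sellers receive.
On the curves, Pb = 337.2 - 0.4x and Ps = 129 + x; the wedge Ps − Pb = 20 gives 129 + x − (337.2 - 0.4x) = 20, so x' = 163.
Then Pb = 337.2 − 0.4·163 = 272 and Ps = 129 + 1·163 = 292.
Buyers' price falls by P* − Pb = 1944/7 − 272 = 40/7; sellers' price rises by Ps − P* = 292 − 1944/7 = 100/7.
So producers capture (100/7)/20 = 5/7 of each unit of subsidy.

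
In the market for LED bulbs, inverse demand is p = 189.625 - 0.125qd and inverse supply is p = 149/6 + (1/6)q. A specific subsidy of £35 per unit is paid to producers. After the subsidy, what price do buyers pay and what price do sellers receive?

Pre-subsidy: 189.625 - 0.125q = 149/6 + (1/6)q gives q* = 565 and p* = 119.
With the subsidy, sellers receive ps = pb + 35 for each unit, where pb is the price buyers pay.
On the curves, pb = 189.625 - 0.125q and ps = 149/6 + (1/6)q; the wedge ps − pb = 35 gives 149/6 + (1/6)q − (189.625 - 0.125q) = 35, so q' = 685.
Then pb = 189.625 − 0.125·685 = 104 and ps = 149/6 + (1/6)·685 = 139.

Buyers pay £104; sellers receive £139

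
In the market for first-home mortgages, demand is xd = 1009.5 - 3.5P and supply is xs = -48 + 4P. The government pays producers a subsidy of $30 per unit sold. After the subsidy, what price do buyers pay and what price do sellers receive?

Pre-subsidy: 1009.5 - 3.5P = -48 + 4P gives P* = 141, x* = 516.
With the subsidy, sellers receive Ps = Pb + 30 for each unit, where Pb is the price buyers pay.
Supply in terms of Pb becomes xs = -48 + 4(Pb + 30) = 72 + 4Pb. Setting this equal to demand: 1009.5 - 3.5Pb = 72 + 4Pb, so Pb = 125.
Sellers receive Ps = 125 + 30 = 155; x' = 1009.5 − 3.5·125 = 572.

Buyers pay $125; sellers receive $155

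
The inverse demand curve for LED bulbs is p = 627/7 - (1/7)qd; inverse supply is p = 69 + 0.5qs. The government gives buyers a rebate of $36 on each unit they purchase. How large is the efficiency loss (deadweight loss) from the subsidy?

Deadweight loss = $1008

Pre-subsidy: 627/7 - (1/7)q = 69 + 0.5q gives q* = 32 and p* = 85.
With the rebate, buyers effectively pay pb = ps − 36, where ps is the price sellers receive.
On the curves, pb = 627/7 - (1/7)q and ps = 69 + 0.5q; the wedge ps − pb = 36 gives 69 + 0.5q − (627/7 - (1/7)q) = 36, so q' = 88.
Then pb = 627/7 − (1/7)·88 = 77 and ps = 69 + 0.5·88 = 113.
The subsidy expands output by 88 − 32 = 56 past the efficient level; on those units the gap between marginal cost and willingness to pay runs from 0 up to 36.
DWL = ½ × 36 × 56 = 1008.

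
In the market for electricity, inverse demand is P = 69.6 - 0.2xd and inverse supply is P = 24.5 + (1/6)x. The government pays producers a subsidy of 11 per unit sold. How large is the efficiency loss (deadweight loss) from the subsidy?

Pre-subsidy: 69.6 - 0.2x = 24.5 + (1/6)x gives x* = 123 and P* = 45.
With the subsidy, sellers receive Ps = Pb + 11 for each unit, where Pb is the price buyers pay.
On the curves, Pb = 69.6 - 0.2x and Ps = 24.5 + (1/6)x; the wedge Ps − Pb = 11 gives 24.5 + (1/6)x − (69.6 - 0.2x) = 11, so x' = 153.
Then Pb = 69.6 − 0.2·153 = 39 and Ps = 24.5 + (1/6)·153 = 50.
The subsidy expands output by 153 − 123 = 30 past the efficient level; on those units the gap between marginal cost and willingness to pay runs from 0 up to 11.
DWL = ½ × 11 × 30 = 165.

Deadweight loss = 165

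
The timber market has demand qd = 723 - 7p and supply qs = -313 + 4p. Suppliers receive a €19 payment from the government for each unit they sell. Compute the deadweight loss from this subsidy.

Deadweight loss = 5054/11

Pre-subsidy: 723 - 7p = -313 + 4p gives p* = 1036/11, q* = 701/11.
With the subsidy, sellers receive ps = pb + 19 for each unit, where pb is the price buyers pay.
Supply in terms of pb becomes qs = -313 + 4(pb + 19) = -237 + 4pb. Setting this equal to demand: 723 - 7pb = -237 + 4pb, so pb = 960/11.
Sellers receive ps = 960/11 + 19 = 1169/11; q' = 723 − 7·(960/11) = 1233/11.
The subsidy expands output by 1233/11 − 701/11 = 532/11 past the efficient level; on those units the gap between marginal cost and willingness to pay runs from 0 up to 19.
DWL = ½ × 19 × 532/11 = 5054/11.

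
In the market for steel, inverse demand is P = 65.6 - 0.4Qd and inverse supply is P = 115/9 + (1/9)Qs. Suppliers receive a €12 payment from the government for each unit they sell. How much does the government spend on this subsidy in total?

Government cost = 35004/23

Pre-subsidy: 65.6 - 0.4Q = 115/9 + (1/9)Q gives Q* = 2377/23 and P* = 558/23.
With the subsidy, sellers receive Ps = Pb + 12 for each unit, where Pb is the price buyers pay.
On the curves, Pb = 65.6 - 0.4Q and Ps = 115/9 + (1/9)Q; the wedge Ps − Pb = 12 gives 115/9 + (1/9)Q − (65.6 - 0.4Q) = 12, so Q' = 2917/23.
Then Pb = 65.6 − 0.4·(2917/23) = 342/23 and Ps = 115/9 + (1/9)·(2917/23) = 618/23.
Government outlay = subsidy × quantity = 12 × 2917/23 = 35004/23.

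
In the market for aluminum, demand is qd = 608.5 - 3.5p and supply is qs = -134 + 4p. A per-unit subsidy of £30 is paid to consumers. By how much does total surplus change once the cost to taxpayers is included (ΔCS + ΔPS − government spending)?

Net change in total surplus = -£840

Pre-subsidy: 608.5 - 3.5p = -134 + 4p gives p* = 99, q* = 262.
With the rebate, buyers effectively pay pb = ps − 30, where ps is the price sellers receive.
Demand in terms of ps becomes qd = 608.5 − 3.5(ps − 30) = 713.5 - 3.5ps. Setting this equal to supply: 713.5 - 3.5ps = -134 + 4ps, so ps = 113.
Buyers pay pb = 113 − 30 = 83; q' = -134 + 4·113 = 318.
ΔCS = ½(262 + 318)(99 − 83) = 4640; ΔPS = ½(262 + 318)(113 − 99) = 4060.
Government spending = 30 × 318 = 9540.
Net change = 4640 + 4060 − 9540 = -840. The loss equals the DWL triangle ½·30·56.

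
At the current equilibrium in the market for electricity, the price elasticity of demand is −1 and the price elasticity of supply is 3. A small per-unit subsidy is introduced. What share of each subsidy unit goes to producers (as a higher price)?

For a small subsidy around the equilibrium, the benefit split depends on the relative slopes, which at a point are proportional to the elasticities.
Buyer share = εs/(εs + |εd|) = 3/(3 + 1) = 0.75; seller share = |εd|/(εs + |εd|) = 0.25.
So producers capture 0.25 of the subsidy.

Producer share = 0.25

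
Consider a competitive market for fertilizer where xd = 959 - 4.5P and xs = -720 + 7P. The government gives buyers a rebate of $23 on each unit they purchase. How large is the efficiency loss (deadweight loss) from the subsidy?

Pre-subsidy: 959 - 4.5P = -720 + 7P gives P* = 146, x* = 302.
With the rebate, buyers effectively pay Pb = Ps − 23, where Ps is the price sellers receive.
Demand in terms of Ps becomes xd = 959 − 4.5(Ps − 23) = 1062.5 - 4.5Ps. Setting this equal to supply: 1062.5 - 4.5Ps = -720 + 7Ps, so Ps = 155.
Buyers pay Pb = 155 − 23 = 132; x' = -720 + 7·155 = 365.
The subsidy expands output by 365 − 302 = 63 past the efficient level; on those units the gap between marginal cost and willingness to pay runs from 0 up to 23.
DWL = ½ × 23 × 63 = 724.5.

Deadweight loss = $724.5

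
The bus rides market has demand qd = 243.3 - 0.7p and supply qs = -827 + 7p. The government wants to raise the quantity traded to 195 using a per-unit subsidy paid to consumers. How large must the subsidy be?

At q = 195, invert demand for the buyer price: pb = (243.3 − 195)/0.7 = 69; invert supply for the seller price: ps = (195 − (-827))/7 = 146.
The subsidy must fill the gap: s = ps − pb = 146 − 69 = 77.

Required subsidy s = 77 per unit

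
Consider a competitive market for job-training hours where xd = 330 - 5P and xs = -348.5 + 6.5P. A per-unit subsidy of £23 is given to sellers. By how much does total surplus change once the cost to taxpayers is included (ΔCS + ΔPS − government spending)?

Net change in total surplus = -£747.5

Pre-subsidy: 330 - 5P = -348.5 + 6.5P gives P* = 59, x* = 35.
With the subsidy, sellers receive Ps = Pb + 23 for each unit, where Pb is the price buyers pay.
Supply in terms of Pb becomes xs = -348.5 + 6.5(Pb + 23) = -199 + 6.5Pb. Setting this equal to demand: 330 - 5Pb = -199 + 6.5Pb, so Pb = 46.
Sellers receive Ps = 46 + 23 = 69; x' = 330 − 5·46 = 100.
ΔCS = ½(35 + 100)(59 − 46) = 877.5; ΔPS = ½(35 + 100)(69 − 59) = 675.
Government spending = 23 × 100 = 2300.
Net change = 877.5 + 675 − 2300 = -747.5. The loss equals the DWL triangle ½·23·65.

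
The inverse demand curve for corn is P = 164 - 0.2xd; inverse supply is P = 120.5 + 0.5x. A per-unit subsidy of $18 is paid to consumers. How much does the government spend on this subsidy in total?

Pre-subsidy: 164 - 0.2x = 120.5 + 0.5x gives x* = 435/7 and P* = 1061/7.
With the rebate, buyers effectively pay Pb = Ps − 18, where Ps is the price sellers receive.
On the curves, Pb = 164 - 0.2x and Ps = 120.5 + 0.5x; the wedge Ps − Pb = 18 gives 120.5 + 0.5x − (164 - 0.2x) = 18, so x' = 615/7.
Then Pb = 164 − 0.2·(615/7) = 1025/7 and Ps = 120.5 + 0.5·(615/7) = 1151/7.
Government outlay = subsidy × quantity = 18 × 615/7 = 11070/7.

Government cost = 11070/7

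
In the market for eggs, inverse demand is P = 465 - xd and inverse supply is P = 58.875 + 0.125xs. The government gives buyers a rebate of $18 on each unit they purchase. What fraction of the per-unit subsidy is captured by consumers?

Consumer share = 8/9

Pre-subsidy: 465 - x = 58.875 + 0.125x gives x* = 361 and P* = 104.
With the rebate, buyers effectively pay Pb = Ps − 18, where Ps is the price sellers receive.
On the curves, Pb = 465 - x and Ps = 58.875 + 0.125x; the wedge Ps − Pb = 18 gives 58.875 + 0.125x − (465 - x) = 18, so x' = 377.
Then Pb = 465 − 1·377 = 88 and Ps = 58.875 + 0.125·377 = 106.
Buyers' price falls by P* − Pb = 104 − 88 = 16; sellers' price rises by Ps − P* = 106 − 104 = 2.
So consumers capture 16/18 = 8/9 of each unit of subsidy.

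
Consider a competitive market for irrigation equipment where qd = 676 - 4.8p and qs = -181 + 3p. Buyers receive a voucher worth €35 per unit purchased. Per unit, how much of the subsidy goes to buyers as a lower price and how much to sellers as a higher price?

Pre-subsidy: 676 - 4.8p = -181 + 3p gives p* = 4285/39, q* = 1932/13.
With the rebate, buyers effectively pay pb = ps − 35, where ps is the price sellers receive.
Demand in terms of ps becomes qd = 676 − 4.8(ps − 35) = 844 - 4.8ps. Setting this equal to supply: 844 - 4.8ps = -181 + 3ps, so ps = 5125/39.
Buyers pay pb = 5125/39 − 35 = 3760/39; q' = -181 + 3·(5125/39) = 2772/13.
Buyers' price falls by p* − pb = 4285/39 − 3760/39 = 175/13; sellers' price rises by ps − p* = 5125/39 − 4285/39 = 280/13.

Buyers gain 175/13 per unit; sellers gain 280/13 per unit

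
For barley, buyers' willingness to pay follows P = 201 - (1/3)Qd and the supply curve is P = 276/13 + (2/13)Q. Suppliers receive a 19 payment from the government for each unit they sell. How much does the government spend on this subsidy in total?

Government cost = 7752

Pre-subsidy: 201 - (1/3)Q = 276/13 + (2/13)Q gives Q* = 369 and P* = 78.
With the subsidy, sellers receive Ps = Pb + 19 for each unit, where Pb is the price buyers pay.
On the curves, Pb = 201 - (1/3)Q and Ps = 276/13 + (2/13)Q; the wedge Ps − Pb = 19 gives 276/13 + (2/13)Q − (201 - (1/3)Q) = 19, so Q' = 408.
Then Pb = 201 − (1/3)·408 = 65 and Ps = 276/13 + (2/13)·408 = 84.
Government outlay = subsidy × quantity = 19 × 408 = 7752.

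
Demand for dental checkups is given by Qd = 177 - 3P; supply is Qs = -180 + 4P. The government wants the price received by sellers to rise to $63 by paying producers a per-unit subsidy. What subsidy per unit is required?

Required subsidy s = $28 per unit

At a seller price of 63, quantity supplied is -180 + 4·63 = 72.
Buyers absorb 72 only when they pay Pb with 177 − 3·Pb = 72, i.e. Pb = 35.
s = Ps − Pb = 63 − 35 = 28.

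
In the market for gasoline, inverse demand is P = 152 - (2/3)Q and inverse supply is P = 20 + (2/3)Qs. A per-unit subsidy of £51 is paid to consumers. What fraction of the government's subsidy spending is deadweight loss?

DWL / government spending = 17/122

Pre-subsidy: 152 - (2/3)Q = 20 + (2/3)Q gives Q* = 99 and P* = 86.
With the rebate, buyers effectively pay Pb = Ps − 51, where Ps is the price sellers receive.
On the curves, Pb = 152 - (2/3)Q and Ps = 20 + (2/3)Q; the wedge Ps − Pb = 51 gives 20 + (2/3)Q − (152 - (2/3)Q) = 51, so Q' = 137.25.
Then Pb = 152 − (2/3)·137.25 = 60.5 and Ps = 20 + (2/3)·137.25 = 111.5.
ΔCS = ½(99 + 137.25)(86 − 60.5) = 3012.1875; ΔPS = ½(99 + 137.25)(111.5 − 86) = 3012.1875.
Government spending = 51 × 137.25 = 6999.75.
DWL = ½ × 51 × (137.25 − 99) = 975.375; fraction = 975.375 / 6999.75 = 17/122.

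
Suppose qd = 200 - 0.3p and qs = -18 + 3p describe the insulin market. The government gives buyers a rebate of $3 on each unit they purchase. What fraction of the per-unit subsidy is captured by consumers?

Pre-subsidy: 200 - 0.3p = -18 + 3p gives p* = 2180/33, q* = 1982/11.
With the rebate, buyers effectively pay pb = ps − 3, where ps is the price sellers receive.
Demand in terms of ps becomes qd = 200 − 0.3(ps − 3) = 200.9 - 0.3ps. Setting this equal to supply: 200.9 - 0.3ps = -18 + 3ps, so ps = 199/3.
Buyers pay pb = 199/3 − 3 = 190/3; q' = -18 + 3·(199/3) = 181.
Buyers' price falls by p* − pb = 2180/33 − 190/3 = 30/11; sellers' price rises by ps − p* = 199/3 − 2180/33 = 3/11.
So consumers capture (30/11)/3 = 10/11 of each unit of subsidy.

Consumer share = 10/11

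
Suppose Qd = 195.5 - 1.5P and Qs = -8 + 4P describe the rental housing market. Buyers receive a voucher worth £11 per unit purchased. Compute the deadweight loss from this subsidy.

Pre-subsidy: 195.5 - 1.5P = -8 + 4P gives P* = 37, Q* = 140.
With the rebate, buyers effectively pay Pb = Ps − 11, where Ps is the price sellers receive.
Demand in terms of Ps becomes Qd = 195.5 − 1.5(Ps − 11) = 212 - 1.5Ps. Setting this equal to supply: 212 - 1.5Ps = -8 + 4Ps, so Ps = 40.
Buyers pay Pb = 40 − 11 = 29; Q' = -8 + 4·40 = 152.
The subsidy expands output by 152 − 140 = 12 past the efficient level; on those units the gap between marginal cost and willingness to pay runs from 0 up to 11.
DWL = ½ × 11 × 12 = 66.

Deadweight loss = £66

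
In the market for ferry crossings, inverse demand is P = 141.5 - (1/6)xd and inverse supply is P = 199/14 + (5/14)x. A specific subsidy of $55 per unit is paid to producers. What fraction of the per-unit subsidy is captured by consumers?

Consumer share = 7/22

Pre-subsidy: 141.5 - (1/6)x = 199/14 + (5/14)x gives x* = 243 and P* = 101.
With the subsidy, sellers receive Ps = Pb + 55 for each unit, where Pb is the price buyers pay.
On the curves, Pb = 141.5 - (1/6)x and Ps = 199/14 + (5/14)x; the wedge Ps − Pb = 55 gives 199/14 + (5/14)x − (141.5 - (1/6)x) = 55, so x' = 348.
Then Pb = 141.5 − (1/6)·348 = 83.5 and Ps = 199/14 + (5/14)·348 = 138.5.
Buyers' price falls by P* − Pb = 101 − 83.5 = 17.5; sellers' price rises by Ps − P* = 138.5 − 101 = 37.5.
So consumers capture 17.5/55 = 7/22 of each unit of subsidy.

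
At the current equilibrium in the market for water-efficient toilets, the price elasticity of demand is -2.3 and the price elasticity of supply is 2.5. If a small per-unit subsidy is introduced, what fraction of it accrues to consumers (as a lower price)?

Consumer share = 25/48

For a small subsidy around the equilibrium, the benefit split depends on the relative slopes, which at a point are proportional to the elasticities.
Buyer share = εs/(εs + |εd|) = 2.5/(2.5 + 2.3) = 25/48; seller share = |εd|/(εs + |εd|) = 23/48.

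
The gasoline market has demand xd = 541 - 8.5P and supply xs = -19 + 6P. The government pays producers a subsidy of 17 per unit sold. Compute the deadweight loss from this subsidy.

Deadweight loss = 14739/29

Pre-subsidy: 541 - 8.5P = -19 + 6P gives P* = 1120/29, x* = 6169/29.
With the subsidy, sellers receive Ps = Pb + 17 for each unit, where Pb is the price buyers pay.
Supply in terms of Pb becomes xs = -19 + 6(Pb + 17) = 83 + 6Pb. Setting this equal to demand: 541 - 8.5Pb = 83 + 6Pb, so Pb = 916/29.
Sellers receive Ps = 916/29 + 17 = 1409/29; x' = 541 − 8.5·(916/29) = 7903/29.
The subsidy expands output by 7903/29 − 6169/29 = 1734/29 past the efficient level; on those units the gap between marginal cost and willingness to pay runs from 0 up to 17.
DWL = ½ × 17 × 1734/29 = 14739/29.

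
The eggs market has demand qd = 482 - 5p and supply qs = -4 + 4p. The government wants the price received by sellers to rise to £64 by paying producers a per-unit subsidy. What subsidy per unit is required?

At a seller price of 64, quantity supplied is -4 + 4·64 = 252.
Buyers absorb 252 only when they pay pb with 482 − 5·pb = 252, i.e. pb = 46.
s = ps − pb = 64 − 46 = 18.

Required subsidy s = £18 per unit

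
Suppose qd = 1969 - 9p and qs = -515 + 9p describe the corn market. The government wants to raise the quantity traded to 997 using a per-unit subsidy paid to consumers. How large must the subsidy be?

Required subsidy s = 60 per unit

At q = 997, invert demand for the buyer price: pb = (1969 − 997)/9 = 108; invert supply for the seller price: ps = (997 − (-515))/9 = 168.
The subsidy must fill the gap: s = ps − pb = 168 − 108 = 60.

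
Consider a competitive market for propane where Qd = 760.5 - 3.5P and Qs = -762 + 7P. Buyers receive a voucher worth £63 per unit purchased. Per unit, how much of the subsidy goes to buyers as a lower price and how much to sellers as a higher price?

Pre-subsidy: 760.5 - 3.5P = -762 + 7P gives P* = 145, Q* = 253.
With the rebate, buyers effectively pay Pb = Ps − 63, where Ps is the price sellers receive.
Demand in terms of Ps becomes Qd = 760.5 − 3.5(Ps − 63) = 981 - 3.5Ps. Setting this equal to supply: 981 - 3.5Ps = -762 + 7Ps, so Ps = 166.
Buyers pay Pb = 166 − 63 = 103; Q' = -762 + 7·166 = 400.
Buyers' price falls by P* − Pb = 145 − 103 = 42; sellers' price rises by Ps − P* = 166 − 145 = 21.

Buyers gain £42 per unit; sellers gain £21 per unit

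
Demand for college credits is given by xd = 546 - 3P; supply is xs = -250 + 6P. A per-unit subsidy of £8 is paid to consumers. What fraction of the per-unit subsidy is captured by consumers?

Consumer share = 2/3

Pre-subsidy: 546 - 3P = -250 + 6P gives P* = 796/9, x* = 842/3.
With the rebate, buyers effectively pay Pb = Ps − 8, where Ps is the price sellers receive.
Demand in terms of Ps becomes xd = 546 − 3(Ps − 8) = 570 - 3Ps. Setting this equal to supply: 570 - 3Ps = -250 + 6Ps, so Ps = 820/9.
Buyers pay Pb = 820/9 − 8 = 748/9; x' = -250 + 6·(820/9) = 890/3.
Buyers' price falls by P* − Pb = 796/9 − 748/9 = 16/3; sellers' price rises by Ps − P* = 820/9 − 796/9 = 8/3.
So consumers capture (16/3)/8 = 2/3 of each unit of subsidy.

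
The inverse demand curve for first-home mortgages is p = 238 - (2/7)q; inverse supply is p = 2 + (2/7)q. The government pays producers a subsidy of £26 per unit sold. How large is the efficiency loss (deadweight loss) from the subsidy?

Pre-subsidy: 238 - (2/7)q = 2 + (2/7)q gives q* = 413 and p* = 120.
With the subsidy, sellers receive ps = pb + 26 for each unit, where pb is the price buyers pay.
On the curves, pb = 238 - (2/7)q and ps = 2 + (2/7)q; the wedge ps − pb = 26 gives 2 + (2/7)q − (238 - (2/7)q) = 26, so q' = 458.5.
Then pb = 238 − (2/7)·458.5 = 107 and ps = 2 + (2/7)·458.5 = 133.
The subsidy expands output by 458.5 − 413 = 45.5 past the efficient level; on those units the gap between marginal cost and willingness to pay runs from 0 up to 26.
DWL = ½ × 26 × 45.5 = 591.5.

Deadweight loss = £591.5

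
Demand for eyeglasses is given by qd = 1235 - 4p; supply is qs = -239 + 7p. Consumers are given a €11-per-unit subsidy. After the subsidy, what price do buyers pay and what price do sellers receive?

Buyers pay €127; sellers receive €138

Pre-subsidy: 1235 - 4p = -239 + 7p gives p* = 134, q* = 699.
With the rebate, buyers effectively pay pb = ps − 11, where ps is the price sellers receive.
Demand in terms of ps becomes qd = 1235 − 4(ps − 11) = 1279 - 4ps. Setting this equal to supply: 1279 - 4ps = -239 + 7ps, so ps = 138.
Buyers pay pb = 138 − 11 = 127; q' = -239 + 7·138 = 727.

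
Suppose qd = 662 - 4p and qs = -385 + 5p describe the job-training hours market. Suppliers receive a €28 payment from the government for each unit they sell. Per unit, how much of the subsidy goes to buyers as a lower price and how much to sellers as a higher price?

Pre-subsidy: 662 - 4p = -385 + 5p gives p* = 349/3, q* = 590/3.
With the subsidy, sellers receive ps = pb + 28 for each unit, where pb is the price buyers pay.
Supply in terms of pb becomes qs = -385 + 5(pb + 28) = -245 + 5pb. Setting this equal to demand: 662 - 4pb = -245 + 5pb, so pb = 907/9.
Sellers receive ps = 907/9 + 28 = 1159/9; q' = 662 − 4·(907/9) = 2330/9.
Buyers' price falls by p* − pb = 349/3 − 907/9 = 140/9; sellers' price rises by ps − p* = 1159/9 − 349/3 = 112/9.

Buyers gain 140/9 per unit; sellers gain 112/9 per unit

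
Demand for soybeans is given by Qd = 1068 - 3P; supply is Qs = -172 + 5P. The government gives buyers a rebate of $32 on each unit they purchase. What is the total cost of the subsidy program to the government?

Pre-subsidy: 1068 - 3P = -172 + 5P gives P* = 155, Q* = 603.
With the rebate, buyers effectively pay Pb = Ps − 32, where Ps is the price sellers receive.
Demand in terms of Ps becomes Qd = 1068 − 3(Ps − 32) = 1164 - 3Ps. Setting this equal to supply: 1164 - 3Ps = -172 + 5Ps, so Ps = 167.
Buyers pay Pb = 167 − 32 = 135; Q' = -172 + 5·167 = 663.
Government outlay = subsidy × quantity = 32 × 663 = 21216.

Government cost = $21216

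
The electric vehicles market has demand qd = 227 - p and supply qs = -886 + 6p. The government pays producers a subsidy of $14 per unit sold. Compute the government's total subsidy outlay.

Government cost = $1120

Pre-subsidy: 227 - p = -886 + 6p gives p* = 159, q* = 68.
With the subsidy, sellers receive ps = pb + 14 for each unit, where pb is the price buyers pay.
Supply in terms of pb becomes qs = -886 + 6(pb + 14) = -802 + 6pb. Setting this equal to demand: 227 - pb = -802 + 6pb, so pb = 147.
Sellers receive ps = 147 + 14 = 161; q' = 227 − 1·147 = 80.
Government outlay = subsidy × quantity = 14 × 80 = 1120.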